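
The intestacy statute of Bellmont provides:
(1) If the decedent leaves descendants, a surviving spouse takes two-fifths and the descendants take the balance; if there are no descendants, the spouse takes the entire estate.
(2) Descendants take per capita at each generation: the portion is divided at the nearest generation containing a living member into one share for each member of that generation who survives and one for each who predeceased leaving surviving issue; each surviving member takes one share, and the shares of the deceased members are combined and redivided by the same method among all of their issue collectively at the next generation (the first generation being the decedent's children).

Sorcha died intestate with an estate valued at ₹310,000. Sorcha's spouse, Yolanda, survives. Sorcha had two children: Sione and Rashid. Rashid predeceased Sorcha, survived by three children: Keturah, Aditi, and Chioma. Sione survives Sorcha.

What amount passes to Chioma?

Chioma receives ₹31,000.

Yolanda takes two-fifths of ₹310,000 = ₹124,000. The remaining ₹186,000 passes to the descendants.
The descendants' portion (₹186,000) is divided at the children's generation into 2 shares of ₹93,000. Sione takes ₹93,000. The remaining share for the deceased Rashid (₹93,000) is carried to the next generation.
That pool (₹93,000) is divided at the grandchildren's generation equally among Keturah, Aditi, and Chioma: ₹31,000 each.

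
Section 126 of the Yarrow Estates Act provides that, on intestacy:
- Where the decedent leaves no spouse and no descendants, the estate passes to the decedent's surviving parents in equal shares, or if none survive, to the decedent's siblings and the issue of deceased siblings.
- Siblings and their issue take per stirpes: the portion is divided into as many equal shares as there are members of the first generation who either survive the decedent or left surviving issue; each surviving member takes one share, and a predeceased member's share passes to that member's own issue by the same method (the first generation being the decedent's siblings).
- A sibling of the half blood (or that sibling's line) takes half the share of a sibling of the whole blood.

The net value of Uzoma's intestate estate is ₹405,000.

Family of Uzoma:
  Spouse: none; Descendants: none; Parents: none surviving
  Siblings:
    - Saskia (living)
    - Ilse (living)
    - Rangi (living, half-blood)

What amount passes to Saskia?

Saskia receives ₹162,000.

The entire ₹405,000 passes to the siblings and their issue.
Counting each half-blood sibling's line as half a unit, there are 5/2 units in ₹405,000, so one unit is ₹162,000. Whole-blood lines (Saskia and Ilse) take ₹162,000 each; half-blood lines (Rangi) take ₹81,000 each.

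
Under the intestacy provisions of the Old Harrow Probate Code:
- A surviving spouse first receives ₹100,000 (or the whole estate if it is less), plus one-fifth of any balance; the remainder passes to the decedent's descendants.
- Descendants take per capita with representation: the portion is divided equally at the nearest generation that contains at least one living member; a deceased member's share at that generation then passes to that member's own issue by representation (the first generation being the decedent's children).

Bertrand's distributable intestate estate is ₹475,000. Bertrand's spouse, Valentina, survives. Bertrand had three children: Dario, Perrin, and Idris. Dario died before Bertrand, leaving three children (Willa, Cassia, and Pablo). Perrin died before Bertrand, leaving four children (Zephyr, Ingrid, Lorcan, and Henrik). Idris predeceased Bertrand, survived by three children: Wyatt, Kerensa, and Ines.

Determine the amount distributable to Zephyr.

Valentina first takes ₹100,000, leaving a balance of ₹375,000. Valentina then takes one-fifth of the balance (₹75,000), for a total of ₹175,000. The remaining ₹300,000 passes to the descendants.
No child survives, so the initial division is made at the grandchildren's generation.
The descendants' portion (₹300,000) is divided into 10 shares of ₹30,000: Willa, Cassia, Pablo, Zephyr, Ingrid, Lorcan, Henrik, Wyatt, Kerensa, and Ines each take ₹30,000.

Zephyr receives ₹30,000.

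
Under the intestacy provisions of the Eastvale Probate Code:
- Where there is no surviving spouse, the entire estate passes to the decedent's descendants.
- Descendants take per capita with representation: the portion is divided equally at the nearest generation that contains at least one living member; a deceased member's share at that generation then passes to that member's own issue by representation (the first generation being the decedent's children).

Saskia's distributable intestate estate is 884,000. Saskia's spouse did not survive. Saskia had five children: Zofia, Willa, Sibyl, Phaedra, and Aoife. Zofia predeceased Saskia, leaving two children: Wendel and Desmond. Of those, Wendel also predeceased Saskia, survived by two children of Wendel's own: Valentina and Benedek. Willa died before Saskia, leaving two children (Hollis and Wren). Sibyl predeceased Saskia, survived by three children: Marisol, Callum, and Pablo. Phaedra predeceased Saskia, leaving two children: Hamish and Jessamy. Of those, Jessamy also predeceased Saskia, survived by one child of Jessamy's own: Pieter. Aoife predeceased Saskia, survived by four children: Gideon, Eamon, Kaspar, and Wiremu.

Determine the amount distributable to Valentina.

The entire 884,000 passes to the descendants.
No child survives, so the initial division is made at the grandchildren's generation.
That amount (884,000) is divided into 13 shares of 68,000: Desmond, Hollis, Wren, Marisol, Callum, Pablo, Hamish, Gideon, Eamon, Kaspar, and Wiremu each take 68,000; Wendel's 68,000 share passes to Wendel's issue; Jessamy's 68,000 share passes to Jessamy's issue.
Wendel's share (68,000) is divided into 2 shares of 34,000: Valentina and Benedek each take 34,000.
Jessamy's share (68,000) passes entirely to Pieter.

Valentina receives 34,000.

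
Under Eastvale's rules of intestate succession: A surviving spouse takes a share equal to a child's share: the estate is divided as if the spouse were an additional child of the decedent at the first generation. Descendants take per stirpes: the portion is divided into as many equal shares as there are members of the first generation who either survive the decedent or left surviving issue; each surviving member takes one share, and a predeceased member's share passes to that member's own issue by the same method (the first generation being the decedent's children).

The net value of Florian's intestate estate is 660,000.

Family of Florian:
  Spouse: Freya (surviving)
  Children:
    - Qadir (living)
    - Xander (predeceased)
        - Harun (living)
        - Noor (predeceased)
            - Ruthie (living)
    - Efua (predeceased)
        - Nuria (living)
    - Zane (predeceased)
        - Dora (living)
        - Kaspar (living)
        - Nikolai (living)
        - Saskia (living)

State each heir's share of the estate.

Freya: 132,000; Qadir: 132,000; Harun: 66,000; Ruthie: 66,000; Nuria: 132,000; Dora: 33,000; Kaspar: 33,000; Nikolai: 33,000; Saskia: 33,000

The spouse counts as an additional share at the children's level, so there are 5 primary shares of 132,000. Freya takes one such share (132,000).
The children's combined portion (528,000) is divided into 4 shares of 132,000: Qadir takes 132,000; Xander's 132,000 share passes to Xander's issue; Efua's 132,000 share passes to Efua's issue; Zane's 132,000 share passes to Zane's issue.
Xander's share (132,000) is divided into 2 shares of 66,000: Harun takes 66,000; Noor's 66,000 share passes to Noor's issue.
Noor's share (66,000) passes entirely to Ruthie.
Efua's share (132,000) passes entirely to Nuria.
Zane's share (132,000) is divided into 4 shares of 33,000: Dora, Kaspar, Nikolai, and Saskia each take 33,000.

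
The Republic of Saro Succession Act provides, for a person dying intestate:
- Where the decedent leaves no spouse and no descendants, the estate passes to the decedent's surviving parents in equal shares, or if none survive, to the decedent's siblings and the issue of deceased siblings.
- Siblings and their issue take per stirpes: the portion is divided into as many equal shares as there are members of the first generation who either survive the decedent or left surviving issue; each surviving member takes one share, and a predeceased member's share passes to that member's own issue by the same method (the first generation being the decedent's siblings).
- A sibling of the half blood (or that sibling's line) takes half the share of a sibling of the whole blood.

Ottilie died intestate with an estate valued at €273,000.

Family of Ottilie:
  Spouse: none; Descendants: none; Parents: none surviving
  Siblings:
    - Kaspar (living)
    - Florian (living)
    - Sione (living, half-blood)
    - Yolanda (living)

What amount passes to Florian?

The entire €273,000 passes to the siblings and their issue.
Counting each half-blood sibling's line as half a unit, there are 7/2 units in €273,000, so one unit is €78,000. Whole-blood lines (Kaspar, Florian, and Yolanda) take €78,000 each; half-blood lines (Sione) take €39,000 each.

Florian receives €78,000.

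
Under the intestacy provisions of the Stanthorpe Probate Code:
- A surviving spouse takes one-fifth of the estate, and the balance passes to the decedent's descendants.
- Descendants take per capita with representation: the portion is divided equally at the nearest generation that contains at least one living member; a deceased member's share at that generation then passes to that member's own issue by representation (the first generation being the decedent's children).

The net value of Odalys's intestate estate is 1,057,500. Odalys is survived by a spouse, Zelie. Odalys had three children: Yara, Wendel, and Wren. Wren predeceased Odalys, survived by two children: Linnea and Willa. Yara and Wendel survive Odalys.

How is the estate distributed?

Zelie: 211,500; Yara: 282,000; Wendel: 282,000; Linnea: 141,000; Willa: 141,000

Zelie takes one-fifth of 1,057,500 = 211,500. The remaining 846,000 passes to the descendants.
The descendants' portion (846,000) is divided into 3 shares of 282,000: Yara and Wendel each take 282,000; Wren's 282,000 share passes to Wren's issue.
Wren's share (282,000) is divided into 2 shares of 141,000: Linnea and Willa each take 141,000.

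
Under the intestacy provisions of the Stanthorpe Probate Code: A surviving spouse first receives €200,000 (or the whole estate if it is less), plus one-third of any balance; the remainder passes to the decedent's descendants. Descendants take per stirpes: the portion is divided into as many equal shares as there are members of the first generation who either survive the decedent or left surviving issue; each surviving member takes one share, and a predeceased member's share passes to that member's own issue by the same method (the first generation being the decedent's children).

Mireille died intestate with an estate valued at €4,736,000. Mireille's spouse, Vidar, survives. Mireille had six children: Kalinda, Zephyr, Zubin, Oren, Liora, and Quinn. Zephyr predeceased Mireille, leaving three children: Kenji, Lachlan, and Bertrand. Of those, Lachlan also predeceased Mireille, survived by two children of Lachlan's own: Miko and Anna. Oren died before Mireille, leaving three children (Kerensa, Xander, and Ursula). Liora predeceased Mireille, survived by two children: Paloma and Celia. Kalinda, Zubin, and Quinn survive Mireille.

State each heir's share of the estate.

Vidar: €1,712,000; Kalinda: €504,000; Kenji: €168,000; Miko: €84,000; Anna: €84,000; Bertrand: €168,000; Zubin: €504,000; Kerensa: €168,000; Xander: €168,000; Ursula: €168,000; Paloma: €252,000; Celia: €252,000; Quinn: €504,000

Vidar first takes €200,000, leaving a balance of €4,536,000. Vidar then takes one-third of the balance (€1,512,000), for a total of €1,712,000. The remaining €3,024,000 passes to the descendants.
The descendants' portion (€3,024,000) is divided into 6 shares of €504,000: Kalinda, Zubin, and Quinn each take €504,000; Zephyr's €504,000 share passes to Zephyr's issue; Oren's €504,000 share passes to Oren's issue; Liora's €504,000 share passes to Liora's issue.
Zephyr's share (€504,000) is divided into 3 shares of €168,000: Kenji and Bertrand each take €168,000; Lachlan's €168,000 share passes to Lachlan's issue.
Lachlan's share (€168,000) is divided into 2 shares of €84,000: Miko and Anna each take €84,000.
Oren's share (€504,000) is divided into 3 shares of €168,000: Kerensa, Xander, and Ursula each take €168,000.
Liora's share (€504,000) is divided into 2 shares of €252,000: Paloma and Celia each take €252,000.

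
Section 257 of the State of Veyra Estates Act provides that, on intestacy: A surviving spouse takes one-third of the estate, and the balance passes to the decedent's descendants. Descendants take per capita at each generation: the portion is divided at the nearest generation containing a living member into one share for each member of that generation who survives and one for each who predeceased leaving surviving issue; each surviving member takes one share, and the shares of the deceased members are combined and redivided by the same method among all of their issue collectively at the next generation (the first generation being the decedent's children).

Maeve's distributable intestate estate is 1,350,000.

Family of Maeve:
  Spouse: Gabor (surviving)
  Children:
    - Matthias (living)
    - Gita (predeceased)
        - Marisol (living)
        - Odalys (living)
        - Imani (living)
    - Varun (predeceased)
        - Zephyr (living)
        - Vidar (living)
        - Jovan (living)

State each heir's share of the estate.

Gabor: 450,000; Matthias: 300,000; Marisol: 100,000; Odalys: 100,000; Imani: 100,000; Zephyr: 100,000; Vidar: 100,000; Jovan: 100,000

Gabor takes one-third of 1,350,000 = 450,000. The remaining 900,000 passes to the descendants.
The descendants' portion (900,000) is divided at the children's generation into 3 shares of 300,000. Matthias takes 300,000. The 2 shares of the deceased (Gita and Varun) are combined into a pool of 600,000.
That pool (600,000) is divided at the grandchildren's generation equally among Marisol, Odalys, Imani, Zephyr, Vidar, and Jovan: 100,000 each.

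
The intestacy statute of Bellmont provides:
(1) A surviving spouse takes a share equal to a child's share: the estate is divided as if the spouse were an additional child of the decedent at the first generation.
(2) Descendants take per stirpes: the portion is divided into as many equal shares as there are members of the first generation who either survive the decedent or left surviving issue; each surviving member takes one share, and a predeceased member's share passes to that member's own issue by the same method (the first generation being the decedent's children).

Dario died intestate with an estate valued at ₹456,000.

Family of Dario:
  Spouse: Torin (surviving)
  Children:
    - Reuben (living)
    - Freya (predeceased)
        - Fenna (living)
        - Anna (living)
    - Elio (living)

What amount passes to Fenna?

The spouse counts as an additional share at the children's level, so there are 4 primary shares of ₹114,000. Torin takes one such share (₹114,000).
The children's combined portion (₹342,000) is divided into 3 shares of ₹114,000: Reuben and Elio each take ₹114,000; Freya's ₹114,000 share passes to Freya's issue.
Freya's share (₹114,000) is divided into 2 shares of ₹57,000: Fenna and Anna each take ₹57,000.

Fenna receives ₹57,000.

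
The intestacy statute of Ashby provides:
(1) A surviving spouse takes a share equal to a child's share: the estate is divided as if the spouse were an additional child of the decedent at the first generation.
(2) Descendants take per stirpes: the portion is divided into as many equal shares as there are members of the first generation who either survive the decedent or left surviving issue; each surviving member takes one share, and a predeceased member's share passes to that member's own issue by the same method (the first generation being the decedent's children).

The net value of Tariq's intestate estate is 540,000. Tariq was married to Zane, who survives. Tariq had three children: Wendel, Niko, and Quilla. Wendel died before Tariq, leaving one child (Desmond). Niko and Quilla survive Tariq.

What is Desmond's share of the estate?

Desmond receives 135,000.

The spouse counts as an additional share at the children's level, so there are 4 primary shares of 135,000. Zane takes one such share (135,000).
The children's combined portion (405,000) is divided into 3 shares of 135,000: Niko and Quilla each take 135,000; Wendel's 135,000 share passes to Wendel's issue.
Wendel's share (135,000) passes entirely to Desmond.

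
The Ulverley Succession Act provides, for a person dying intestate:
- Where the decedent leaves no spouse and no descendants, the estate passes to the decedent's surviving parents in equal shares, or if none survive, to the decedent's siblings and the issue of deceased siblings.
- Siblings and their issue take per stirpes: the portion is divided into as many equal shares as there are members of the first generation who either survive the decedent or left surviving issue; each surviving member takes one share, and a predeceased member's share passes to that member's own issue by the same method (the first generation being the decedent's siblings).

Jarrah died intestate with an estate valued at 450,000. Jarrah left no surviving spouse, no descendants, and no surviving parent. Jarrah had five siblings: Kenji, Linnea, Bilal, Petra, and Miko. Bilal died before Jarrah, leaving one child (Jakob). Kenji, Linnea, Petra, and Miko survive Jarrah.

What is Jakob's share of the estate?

The entire 450,000 passes to the siblings and their issue.
That amount (450,000) is divided into 5 shares of 90,000: Kenji, Linnea, Petra, and Miko each take 90,000; Bilal's 90,000 share passes to Bilal's issue.
Bilal's share (90,000) passes entirely to Jakob.

Jakob receives 90,000.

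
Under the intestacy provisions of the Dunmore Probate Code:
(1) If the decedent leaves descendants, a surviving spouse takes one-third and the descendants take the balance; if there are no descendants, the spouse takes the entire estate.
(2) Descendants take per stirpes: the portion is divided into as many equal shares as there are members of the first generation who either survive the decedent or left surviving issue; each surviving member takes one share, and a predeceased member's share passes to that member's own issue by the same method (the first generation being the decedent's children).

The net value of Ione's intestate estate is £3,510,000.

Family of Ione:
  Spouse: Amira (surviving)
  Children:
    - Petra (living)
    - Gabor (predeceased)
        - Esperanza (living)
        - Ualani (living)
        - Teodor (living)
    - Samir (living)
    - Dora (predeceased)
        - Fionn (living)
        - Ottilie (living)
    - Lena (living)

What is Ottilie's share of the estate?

Amira takes one-third of £3,510,000 = £1,170,000. The remaining £2,340,000 passes to the descendants.
The descendants' portion (£2,340,000) is divided into 5 shares of £468,000: Petra, Samir, and Lena each take £468,000; Gabor's £468,000 share passes to Gabor's issue; Dora's £468,000 share passes to Dora's issue.
Gabor's share (£468,000) is divided into 3 shares of £156,000: Esperanza, Ualani, and Teodor each take £156,000.
Dora's share (£468,000) is divided into 2 shares of £234,000: Fionn and Ottilie each take £234,000.

Ottilie receives £234,000.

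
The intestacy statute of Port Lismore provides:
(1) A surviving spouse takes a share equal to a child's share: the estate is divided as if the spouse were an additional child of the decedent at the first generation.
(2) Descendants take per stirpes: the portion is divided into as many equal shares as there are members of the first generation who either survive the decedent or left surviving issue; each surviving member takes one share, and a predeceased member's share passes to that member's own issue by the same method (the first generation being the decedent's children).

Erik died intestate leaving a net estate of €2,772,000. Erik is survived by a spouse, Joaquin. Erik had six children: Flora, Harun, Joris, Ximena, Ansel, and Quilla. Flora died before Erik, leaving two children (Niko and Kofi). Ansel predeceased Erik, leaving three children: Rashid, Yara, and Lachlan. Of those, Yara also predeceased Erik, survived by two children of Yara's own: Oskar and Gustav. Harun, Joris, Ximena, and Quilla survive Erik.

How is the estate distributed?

Joaquin: €396,000; Niko: €198,000; Kofi: €198,000; Harun: €396,000; Joris: €396,000; Ximena: €396,000; Rashid: €132,000; Oskar: €66,000; Gustav: €66,000; Lachlan: €132,000; Quilla: €396,000

The spouse counts as an additional share at the children's level, so there are 7 primary shares of €396,000. Joaquin takes one such share (€396,000).
The children's combined portion (€2,376,000) is divided into 6 shares of €396,000: Harun, Joris, Ximena, and Quilla each take €396,000; Flora's €396,000 share passes to Flora's issue; Ansel's €396,000 share passes to Ansel's issue.
Flora's share (€396,000) is divided into 2 shares of €198,000: Niko and Kofi each take €198,000.
Ansel's share (€396,000) is divided into 3 shares of €132,000: Rashid and Lachlan each take €132,000; Yara's €132,000 share passes to Yara's issue.
Yara's share (€132,000) is divided into 2 shares of €66,000: Oskar and Gustav each take €66,000.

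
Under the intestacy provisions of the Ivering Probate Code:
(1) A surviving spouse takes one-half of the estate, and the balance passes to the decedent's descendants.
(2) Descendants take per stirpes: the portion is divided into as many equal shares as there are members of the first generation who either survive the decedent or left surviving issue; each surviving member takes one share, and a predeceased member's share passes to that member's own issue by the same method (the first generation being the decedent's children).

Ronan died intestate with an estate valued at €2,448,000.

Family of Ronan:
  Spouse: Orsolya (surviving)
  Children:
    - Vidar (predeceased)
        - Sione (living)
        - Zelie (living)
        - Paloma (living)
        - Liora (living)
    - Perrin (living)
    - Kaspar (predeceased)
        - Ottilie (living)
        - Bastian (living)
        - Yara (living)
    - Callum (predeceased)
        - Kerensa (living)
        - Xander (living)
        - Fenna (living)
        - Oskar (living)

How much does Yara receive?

Yara receives €102,000.

Orsolya takes one-half of €2,448,000 = €1,224,000. The remaining €1,224,000 passes to the descendants.
The descendants' portion (€1,224,000) is divided into 4 shares of €306,000: Perrin takes €306,000; Vidar's €306,000 share passes to Vidar's issue; Kaspar's €306,000 share passes to Kaspar's issue; Callum's €306,000 share passes to Callum's issue.
Vidar's share (€306,000) is divided into 4 shares of €76,500: Sione, Zelie, Paloma, and Liora each take €76,500.
Kaspar's share (€306,000) is divided into 3 shares of €102,000: Ottilie, Bastian, and Yara each take €102,000.
Callum's share (€306,000) is divided into 4 shares of €76,500: Kerensa, Xander, Fenna, and Oskar each take €76,500.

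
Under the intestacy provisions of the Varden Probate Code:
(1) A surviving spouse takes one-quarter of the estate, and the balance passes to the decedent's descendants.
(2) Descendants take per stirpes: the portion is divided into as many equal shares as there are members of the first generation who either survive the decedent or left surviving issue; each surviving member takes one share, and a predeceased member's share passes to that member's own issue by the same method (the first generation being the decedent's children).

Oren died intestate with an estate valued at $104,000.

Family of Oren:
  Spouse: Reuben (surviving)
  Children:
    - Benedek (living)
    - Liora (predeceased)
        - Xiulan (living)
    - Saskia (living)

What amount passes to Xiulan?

Xiulan receives $26,000.

Reuben takes one-quarter of $104,000 = $26,000. The remaining $78,000 passes to the descendants.
The descendants' portion ($78,000) is divided into 3 shares of $26,000: Benedek and Saskia each take $26,000; Liora's $26,000 share passes to Liora's issue.
Liora's share ($26,000) passes entirely to Xiulan.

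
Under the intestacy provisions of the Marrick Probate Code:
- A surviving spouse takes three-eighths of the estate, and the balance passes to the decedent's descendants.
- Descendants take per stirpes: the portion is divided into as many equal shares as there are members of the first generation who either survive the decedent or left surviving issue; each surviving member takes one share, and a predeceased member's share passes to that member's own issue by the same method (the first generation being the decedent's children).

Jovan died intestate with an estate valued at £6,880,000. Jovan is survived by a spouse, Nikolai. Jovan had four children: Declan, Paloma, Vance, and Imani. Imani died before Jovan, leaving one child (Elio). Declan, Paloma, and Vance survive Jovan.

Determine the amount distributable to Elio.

Nikolai takes three-eighths of £6,880,000 = £2,580,000. The remaining £4,300,000 passes to the descendants.
The descendants' portion (£4,300,000) is divided into 4 shares of £1,075,000: Declan, Paloma, and Vance each take £1,075,000; Imani's £1,075,000 share passes to Imani's issue.
Imani's share (£1,075,000) passes entirely to Elio.

Elio receives £1,075,000.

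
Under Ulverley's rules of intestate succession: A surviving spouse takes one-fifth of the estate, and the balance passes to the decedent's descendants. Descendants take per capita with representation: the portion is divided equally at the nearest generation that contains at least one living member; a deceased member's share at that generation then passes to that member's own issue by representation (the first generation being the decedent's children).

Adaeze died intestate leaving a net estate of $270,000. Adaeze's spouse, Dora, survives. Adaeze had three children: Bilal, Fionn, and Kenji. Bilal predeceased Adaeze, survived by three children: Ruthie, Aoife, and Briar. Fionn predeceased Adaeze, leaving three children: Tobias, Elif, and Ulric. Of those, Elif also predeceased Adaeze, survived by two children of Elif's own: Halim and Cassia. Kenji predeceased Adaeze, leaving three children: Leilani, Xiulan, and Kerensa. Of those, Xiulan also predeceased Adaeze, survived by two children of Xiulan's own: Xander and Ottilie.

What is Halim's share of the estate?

Dora takes one-fifth of $270,000 = $54,000. The remaining $216,000 passes to the descendants.
No child survives, so the initial division is made at the grandchildren's generation.
The descendants' portion ($216,000) is divided into 9 shares of $24,000: Ruthie, Aoife, Briar, Tobias, Ulric, Leilani, and Kerensa each take $24,000; Elif's $24,000 share passes to Elif's issue; Xiulan's $24,000 share passes to Xiulan's issue.
Elif's share ($24,000) is divided into 2 shares of $12,000: Halim and Cassia each take $12,000.
Xiulan's share ($24,000) is divided into 2 shares of $12,000: Xander and Ottilie each take $12,000.

Halim receives $12,000.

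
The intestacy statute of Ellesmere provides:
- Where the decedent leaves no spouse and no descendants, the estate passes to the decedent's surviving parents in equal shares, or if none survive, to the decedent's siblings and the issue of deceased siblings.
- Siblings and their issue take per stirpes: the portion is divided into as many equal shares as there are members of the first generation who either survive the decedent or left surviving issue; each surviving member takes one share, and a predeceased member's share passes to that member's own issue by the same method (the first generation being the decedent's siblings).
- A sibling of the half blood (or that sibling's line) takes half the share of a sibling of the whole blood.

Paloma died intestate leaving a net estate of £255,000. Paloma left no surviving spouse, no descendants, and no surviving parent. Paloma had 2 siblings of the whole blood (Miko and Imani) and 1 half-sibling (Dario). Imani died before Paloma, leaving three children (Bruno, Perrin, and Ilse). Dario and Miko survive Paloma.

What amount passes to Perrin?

Perrin receives £34,000.

The entire £255,000 passes to the siblings and their issue.
Counting each half-blood sibling's line as half a unit, there are 5/2 units in £255,000, so one unit is £102,000. Whole-blood lines (Miko and Imani) take £102,000 each; half-blood lines (Dario) take £51,000 each.
Imani's share (£102,000) is divided into 3 shares of £34,000: Bruno, Perrin, and Ilse each take £34,000.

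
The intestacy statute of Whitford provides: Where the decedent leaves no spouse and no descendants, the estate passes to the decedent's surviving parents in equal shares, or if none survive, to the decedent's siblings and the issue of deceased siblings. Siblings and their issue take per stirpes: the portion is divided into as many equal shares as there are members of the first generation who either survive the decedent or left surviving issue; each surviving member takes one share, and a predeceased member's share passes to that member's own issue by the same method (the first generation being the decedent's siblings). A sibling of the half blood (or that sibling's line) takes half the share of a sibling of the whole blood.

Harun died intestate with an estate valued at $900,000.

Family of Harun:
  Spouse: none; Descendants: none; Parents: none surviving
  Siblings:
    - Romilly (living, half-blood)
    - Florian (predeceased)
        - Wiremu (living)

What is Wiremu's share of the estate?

The entire $900,000 passes to the siblings and their issue.
Counting each half-blood sibling's line as half a unit, there are 3/2 units in $900,000, so one unit is $600,000. Whole-blood lines (Florian) take $600,000 each; half-blood lines (Romilly) take $300,000 each.
Florian's share ($600,000) passes entirely to Wiremu.

Wiremu receives $600,000.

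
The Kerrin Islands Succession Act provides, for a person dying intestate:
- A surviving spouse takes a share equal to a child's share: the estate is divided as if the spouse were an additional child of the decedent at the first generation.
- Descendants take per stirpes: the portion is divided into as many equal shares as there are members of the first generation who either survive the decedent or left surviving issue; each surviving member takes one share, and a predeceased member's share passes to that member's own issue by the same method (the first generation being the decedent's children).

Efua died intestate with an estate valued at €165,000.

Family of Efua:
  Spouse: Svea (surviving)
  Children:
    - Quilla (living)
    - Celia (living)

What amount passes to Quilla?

The spouse counts as an additional share at the children's level, so there are 3 primary shares of €55,000. Svea takes one such share (€55,000).
The children's combined portion (€110,000) is divided into 2 shares of €55,000: Quilla and Celia each take €55,000.

Quilla receives €55,000.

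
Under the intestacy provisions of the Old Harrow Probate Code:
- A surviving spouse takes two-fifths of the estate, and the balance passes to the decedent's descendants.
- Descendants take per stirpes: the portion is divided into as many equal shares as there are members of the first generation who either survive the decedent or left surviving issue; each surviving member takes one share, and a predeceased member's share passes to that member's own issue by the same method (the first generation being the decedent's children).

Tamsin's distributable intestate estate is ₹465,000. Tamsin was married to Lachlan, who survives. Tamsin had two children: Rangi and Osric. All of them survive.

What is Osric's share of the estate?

Lachlan takes two-fifths of ₹465,000 = ₹186,000. The remaining ₹279,000 passes to the descendants.
The descendants' portion (₹279,000) is divided into 2 shares of ₹139,500: Rangi and Osric each take ₹139,500.

Osric receives ₹139,500.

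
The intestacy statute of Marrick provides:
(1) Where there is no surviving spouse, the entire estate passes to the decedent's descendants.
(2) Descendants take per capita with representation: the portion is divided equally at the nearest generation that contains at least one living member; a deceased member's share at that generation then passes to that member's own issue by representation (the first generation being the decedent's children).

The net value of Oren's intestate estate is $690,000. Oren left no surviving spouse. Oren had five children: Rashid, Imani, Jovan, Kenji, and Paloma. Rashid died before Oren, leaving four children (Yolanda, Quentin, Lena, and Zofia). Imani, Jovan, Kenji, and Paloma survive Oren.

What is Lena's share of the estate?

The entire $690,000 passes to the descendants.
That amount ($690,000) is divided into 5 shares of $138,000: Imani, Jovan, Kenji, and Paloma each take $138,000; Rashid's $138,000 share passes to Rashid's issue.
Rashid's share ($138,000) is divided into 4 shares of $34,500: Yolanda, Quentin, Lena, and Zofia each take $34,500.

Lena receives $34,500.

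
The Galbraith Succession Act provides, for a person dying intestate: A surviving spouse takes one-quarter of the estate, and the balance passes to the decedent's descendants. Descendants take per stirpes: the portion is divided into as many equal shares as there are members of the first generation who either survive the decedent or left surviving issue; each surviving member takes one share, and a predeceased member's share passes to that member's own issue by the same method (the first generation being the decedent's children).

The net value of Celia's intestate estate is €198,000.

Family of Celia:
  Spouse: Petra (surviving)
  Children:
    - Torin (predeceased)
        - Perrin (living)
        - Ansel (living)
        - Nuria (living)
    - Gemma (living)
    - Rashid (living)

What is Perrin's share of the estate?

Petra takes one-quarter of €198,000 = €49,500. The remaining €148,500 passes to the descendants.
The descendants' portion (€148,500) is divided into 3 shares of €49,500: Gemma and Rashid each take €49,500; Torin's €49,500 share passes to Torin's issue.
Torin's share (€49,500) is divided into 3 shares of €16,500: Perrin, Ansel, and Nuria each take €16,500.

Perrin receives €16,500.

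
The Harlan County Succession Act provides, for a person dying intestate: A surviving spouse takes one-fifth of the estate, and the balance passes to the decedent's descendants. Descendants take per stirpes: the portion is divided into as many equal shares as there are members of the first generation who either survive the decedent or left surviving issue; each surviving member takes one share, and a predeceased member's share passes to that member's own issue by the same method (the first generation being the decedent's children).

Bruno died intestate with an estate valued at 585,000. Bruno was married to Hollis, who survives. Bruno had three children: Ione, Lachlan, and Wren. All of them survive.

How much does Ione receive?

Ione receives 156,000.

Hollis takes one-fifth of 585,000 = 117,000. The remaining 468,000 passes to the descendants.
The descendants' portion (468,000) is divided into 3 shares of 156,000: Ione, Lachlan, and Wren each take 156,000.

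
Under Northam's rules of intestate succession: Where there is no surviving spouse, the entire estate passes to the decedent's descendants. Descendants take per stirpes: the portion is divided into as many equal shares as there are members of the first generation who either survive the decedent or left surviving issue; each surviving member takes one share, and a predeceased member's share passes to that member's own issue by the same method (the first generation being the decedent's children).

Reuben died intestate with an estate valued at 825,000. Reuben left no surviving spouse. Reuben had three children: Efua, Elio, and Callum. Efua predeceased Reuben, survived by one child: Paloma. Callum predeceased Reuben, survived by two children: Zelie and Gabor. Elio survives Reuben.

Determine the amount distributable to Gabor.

The entire 825,000 passes to the descendants.
That amount (825,000) is divided into 3 shares of 275,000: Elio takes 275,000; Efua's 275,000 share passes to Efua's issue; Callum's 275,000 share passes to Callum's issue.
Efua's share (275,000) passes entirely to Paloma.
Callum's share (275,000) is divided into 2 shares of 137,500: Zelie and Gabor each take 137,500.

Gabor receives 137,500.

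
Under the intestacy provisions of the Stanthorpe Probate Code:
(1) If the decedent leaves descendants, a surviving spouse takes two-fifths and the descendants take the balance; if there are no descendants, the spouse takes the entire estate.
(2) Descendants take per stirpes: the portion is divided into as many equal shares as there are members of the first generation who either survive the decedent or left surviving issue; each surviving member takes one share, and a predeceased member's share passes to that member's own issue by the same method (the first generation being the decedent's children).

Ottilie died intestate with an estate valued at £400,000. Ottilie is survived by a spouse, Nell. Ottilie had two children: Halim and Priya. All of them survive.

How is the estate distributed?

Nell takes two-fifths of £400,000 = £160,000. The remaining £240,000 passes to the descendants.
The descendants' portion (£240,000) is divided into 2 shares of £120,000: Halim and Priya each take £120,000.

Nell: £160,000; Halim: £120,000; Priya: £120,000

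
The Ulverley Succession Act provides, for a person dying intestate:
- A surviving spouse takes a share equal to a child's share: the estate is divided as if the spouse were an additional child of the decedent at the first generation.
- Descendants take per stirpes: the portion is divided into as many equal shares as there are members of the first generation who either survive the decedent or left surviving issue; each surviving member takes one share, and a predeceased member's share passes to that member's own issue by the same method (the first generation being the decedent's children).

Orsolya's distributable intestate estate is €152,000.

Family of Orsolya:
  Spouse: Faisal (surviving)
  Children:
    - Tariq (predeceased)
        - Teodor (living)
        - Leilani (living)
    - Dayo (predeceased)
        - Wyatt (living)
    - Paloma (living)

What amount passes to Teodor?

The spouse counts as an additional share at the children's level, so there are 4 primary shares of €38,000. Faisal takes one such share (€38,000).
The children's combined portion (€114,000) is divided into 3 shares of €38,000: Paloma takes €38,000; Tariq's €38,000 share passes to Tariq's issue; Dayo's €38,000 share passes to Dayo's issue.
Tariq's share (€38,000) is divided into 2 shares of €19,000: Teodor and Leilani each take €19,000.
Dayo's share (€38,000) passes entirely to Wyatt.

Teodor receives €19,000.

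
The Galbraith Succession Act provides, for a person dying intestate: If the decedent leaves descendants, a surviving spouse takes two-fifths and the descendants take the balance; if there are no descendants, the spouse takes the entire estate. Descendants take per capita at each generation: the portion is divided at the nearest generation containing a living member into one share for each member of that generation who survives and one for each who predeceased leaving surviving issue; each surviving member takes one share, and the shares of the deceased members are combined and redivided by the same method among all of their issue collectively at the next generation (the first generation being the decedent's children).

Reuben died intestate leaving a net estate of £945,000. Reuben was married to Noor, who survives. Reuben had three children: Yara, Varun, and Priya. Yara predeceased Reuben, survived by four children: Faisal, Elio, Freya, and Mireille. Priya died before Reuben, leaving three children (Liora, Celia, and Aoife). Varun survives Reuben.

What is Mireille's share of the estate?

Noor takes two-fifths of £945,000 = £378,000. The remaining £567,000 passes to the descendants.
The descendants' portion (£567,000) is divided at the children's generation into 3 shares of £189,000. Varun takes £189,000. The 2 shares of the deceased (Yara and Priya) are combined into a pool of £378,000.
That pool (£378,000) is divided at the grandchildren's generation equally among Faisal, Elio, Freya, Mireille, Liora, Celia, and Aoife: £54,000 each.

Mireille receives £54,000.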